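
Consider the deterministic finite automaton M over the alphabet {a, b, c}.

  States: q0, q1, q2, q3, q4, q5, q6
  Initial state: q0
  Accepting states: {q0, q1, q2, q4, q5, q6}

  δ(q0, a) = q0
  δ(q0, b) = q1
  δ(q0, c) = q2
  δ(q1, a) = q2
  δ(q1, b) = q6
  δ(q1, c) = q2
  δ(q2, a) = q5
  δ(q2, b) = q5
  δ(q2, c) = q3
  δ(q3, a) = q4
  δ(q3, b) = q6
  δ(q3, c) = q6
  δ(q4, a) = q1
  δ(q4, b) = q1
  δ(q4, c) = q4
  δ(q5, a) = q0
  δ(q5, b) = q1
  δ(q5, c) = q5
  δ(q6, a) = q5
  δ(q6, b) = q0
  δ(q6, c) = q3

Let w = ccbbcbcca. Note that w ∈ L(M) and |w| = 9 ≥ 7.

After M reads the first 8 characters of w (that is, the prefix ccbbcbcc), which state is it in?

q5

Run of M on the first 8 characters of w = c c b b c b c c:
  step 0: q0  (start)
  step 1: q2  (read c: q0→q2)
  step 2: q3  (read c: q2→q3)
  step 3: q6  (read b: q3→q6)
  step 4: q0  (read b: q6→q0)
  step 5: q2  (read c: q0→q2)
  step 6: q5  (read b: q2→q5)
  step 7: q5  (read c: q5→q5)
  step 8: q5  (read c: q5→q5)

After reading 8 characters, M is in state q5.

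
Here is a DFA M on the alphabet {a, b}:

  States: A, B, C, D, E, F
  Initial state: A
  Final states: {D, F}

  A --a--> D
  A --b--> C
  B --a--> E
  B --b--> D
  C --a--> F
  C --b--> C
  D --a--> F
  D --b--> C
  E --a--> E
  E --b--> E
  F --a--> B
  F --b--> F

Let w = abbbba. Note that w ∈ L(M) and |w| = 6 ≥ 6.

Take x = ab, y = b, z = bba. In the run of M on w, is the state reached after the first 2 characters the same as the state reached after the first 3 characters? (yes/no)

State sequence: A -a-> D -b-> C -b-> C

After x (step 2): C. After xy (step 3): C.
They match, so y = b drives M around a cycle from C back to itself; pumping y any number of times keeps M in C before reading z, and xyⁱz ∈ L(M) for every i ≥ 0.

yes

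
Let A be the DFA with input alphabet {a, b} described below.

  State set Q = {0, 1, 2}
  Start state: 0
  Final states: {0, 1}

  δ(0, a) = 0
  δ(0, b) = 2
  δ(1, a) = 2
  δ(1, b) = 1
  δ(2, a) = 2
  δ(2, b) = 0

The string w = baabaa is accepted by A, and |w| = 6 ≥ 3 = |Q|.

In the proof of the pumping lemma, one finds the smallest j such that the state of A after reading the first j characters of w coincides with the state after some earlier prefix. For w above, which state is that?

State sequence: 0 -b-> 2 -a-> 2 -a-> 2 -b-> 0 -a-> 0 -a-> 0
First repeat at step 2: 2 was already visited.

The earliest repeat is at step j = 2: A is in 2, which it already visited at step i = 1.

2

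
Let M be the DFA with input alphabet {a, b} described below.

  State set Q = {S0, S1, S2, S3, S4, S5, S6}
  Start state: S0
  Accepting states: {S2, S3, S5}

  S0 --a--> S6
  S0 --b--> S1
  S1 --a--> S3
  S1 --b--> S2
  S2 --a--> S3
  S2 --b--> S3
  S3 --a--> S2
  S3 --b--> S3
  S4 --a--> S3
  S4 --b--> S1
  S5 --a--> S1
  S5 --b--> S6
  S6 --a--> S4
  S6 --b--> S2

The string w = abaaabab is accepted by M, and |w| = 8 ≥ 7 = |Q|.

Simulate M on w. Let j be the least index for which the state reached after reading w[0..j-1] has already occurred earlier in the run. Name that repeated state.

S2

State sequence: S0 -a-> S6 -b-> S2 -a-> S3 -a-> S2 -a-> S3 -b-> S3 -a-> S2 -b-> S3
First repeat at step 4: S2 was already visited.

The earliest repeat is at step j = 4: M is in S2, which it already visited at step i = 2.
Pumping length from the standard proof: p = 7 (the number of states). The repeated state found above gives |xy| = j ≤ 7 and |y| = j − i ≥ 1.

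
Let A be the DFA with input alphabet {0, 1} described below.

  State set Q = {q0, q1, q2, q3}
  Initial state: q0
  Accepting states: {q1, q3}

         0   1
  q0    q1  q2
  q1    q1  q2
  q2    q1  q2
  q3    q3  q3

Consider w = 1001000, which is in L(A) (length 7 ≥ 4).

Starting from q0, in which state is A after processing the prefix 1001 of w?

q2

Run of A on the first 4 characters of w = 1 0 0 1:
  step 0: q0  (start)
  step 1: q2  (read 1: q0→q2)
  step 2: q1  (read 0: q2→q1)
  step 3: q1  (read 0: q1→q1)
  step 4: q2  (read 1: q1→q2)

After reading 4 characters, A is in state q2.
(This kind of state-tracing is the core of the pumping-lemma construction: with 4 states, pigeonhole forces a repeat within the first 4 steps.)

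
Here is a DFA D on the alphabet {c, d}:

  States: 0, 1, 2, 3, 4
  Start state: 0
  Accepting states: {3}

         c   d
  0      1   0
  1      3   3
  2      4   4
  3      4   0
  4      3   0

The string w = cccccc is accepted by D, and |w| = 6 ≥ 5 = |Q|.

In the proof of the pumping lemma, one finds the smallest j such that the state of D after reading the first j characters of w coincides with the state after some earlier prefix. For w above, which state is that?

3

State sequence: 0 -c-> 1 -c-> 3 -c-> 4 -c-> 3 -c-> 4 -c-> 3
First repeat at step 4: 3 was already visited.

The earliest repeat is at step j = 4: D is in 3, which it already visited at step i = 2.
Pumping length from the standard proof: p = 5 (the number of states). The repeated state found above gives |xy| = j ≤ 5 and |y| = j − i ≥ 1.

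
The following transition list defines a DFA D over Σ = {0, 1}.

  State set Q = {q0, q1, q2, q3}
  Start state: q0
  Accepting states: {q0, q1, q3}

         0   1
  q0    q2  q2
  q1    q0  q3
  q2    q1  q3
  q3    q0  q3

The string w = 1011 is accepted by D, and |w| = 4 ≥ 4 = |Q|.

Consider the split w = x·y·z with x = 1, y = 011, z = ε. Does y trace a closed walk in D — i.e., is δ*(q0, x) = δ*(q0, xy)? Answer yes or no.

no

Run of D on the first 4 characters of w = 1 0 1 1:
  step 0: q0  (start)
  step 1: q2  (read 1: q0→q2)
  step 2: q1  (read 0: q2→q1)
  step 3: q3  (read 1: q1→q3)
  step 4: q3  (read 1: q3→q3)

After x (step 1): q2. After xy (step 4): q3.
They differ (q2 ≠ q3), so y is not a cycle from the state after x; this split is not the one the pumping-lemma construction produces, and pumping y need not keep the string in L(D).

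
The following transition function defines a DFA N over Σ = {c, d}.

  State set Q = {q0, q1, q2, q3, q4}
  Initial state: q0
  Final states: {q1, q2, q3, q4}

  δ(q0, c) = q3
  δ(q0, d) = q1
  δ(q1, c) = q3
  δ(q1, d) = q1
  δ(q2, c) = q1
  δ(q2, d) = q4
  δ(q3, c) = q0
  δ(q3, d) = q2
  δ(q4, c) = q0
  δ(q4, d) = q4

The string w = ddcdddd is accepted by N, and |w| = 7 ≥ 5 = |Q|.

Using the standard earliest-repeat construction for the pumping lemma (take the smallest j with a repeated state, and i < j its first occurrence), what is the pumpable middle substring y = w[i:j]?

d

State sequence: q0 -d-> q1 -d-> q1 -c-> q3 -d-> q2 -d-> q4 -d-> q4 -d-> q4
First repeat at step 2: q1 was already visited.

So i = 1, j = 2, giving x = w[0:1] = d, y = w[1:2] = d, z = w[2:7] = cdddd.
Check: |xy| = 2 ≤ 5 and |y| = 1 ≥ 1. Reading y takes N from q1 back to q1, so every xyⁱz is accepted.
The DFA has 5 states, so the proof of the pumping lemma guarantees a repeated state among the first 5+1 visited; the segment between the two visits is the pumpable y.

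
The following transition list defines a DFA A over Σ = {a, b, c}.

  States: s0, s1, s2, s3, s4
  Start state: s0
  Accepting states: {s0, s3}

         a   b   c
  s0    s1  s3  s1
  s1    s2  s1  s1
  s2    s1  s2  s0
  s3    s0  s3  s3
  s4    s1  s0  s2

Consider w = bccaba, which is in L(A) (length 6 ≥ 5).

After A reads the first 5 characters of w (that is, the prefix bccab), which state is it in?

State sequence: s0 -b-> s3 -c-> s3 -c-> s3 -a-> s0 -b-> s3

After reading 5 characters, A is in state s3.

s3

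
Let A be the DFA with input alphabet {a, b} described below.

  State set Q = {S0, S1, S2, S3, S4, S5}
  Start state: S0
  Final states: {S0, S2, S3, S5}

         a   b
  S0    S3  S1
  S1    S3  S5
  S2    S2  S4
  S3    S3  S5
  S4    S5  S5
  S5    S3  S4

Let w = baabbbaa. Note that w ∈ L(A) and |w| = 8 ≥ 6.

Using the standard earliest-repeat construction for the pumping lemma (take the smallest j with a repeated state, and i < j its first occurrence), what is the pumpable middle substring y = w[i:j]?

State sequence: S0 -b-> S1 -a-> S3 -a-> S3 -b-> S5 -b-> S4 -b-> S5 -a-> S3 -a-> S3
First repeat at step 3: S3 was already visited.

So i = 2, j = 3, giving x = w[0:2] = ba, y = w[2:3] = a, z = w[3:8] = bbbaa.
Check: |xy| = 3 ≤ 6 and |y| = 1 ≥ 1. Reading y takes A from S3 back to S3, so every xyⁱz is accepted.

a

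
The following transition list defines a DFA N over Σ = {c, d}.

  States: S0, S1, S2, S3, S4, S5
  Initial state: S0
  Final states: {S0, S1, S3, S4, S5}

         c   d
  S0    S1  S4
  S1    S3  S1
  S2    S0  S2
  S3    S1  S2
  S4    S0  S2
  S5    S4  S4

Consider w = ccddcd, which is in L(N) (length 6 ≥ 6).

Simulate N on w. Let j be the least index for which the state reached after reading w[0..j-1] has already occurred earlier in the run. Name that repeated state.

Run of N on w = c c d d c d:
  step 0: S0  (start)
  step 1: S1  (read c: S0→S1)
  step 2: S3  (read c: S1→S3)
  step 3: S2  (read d: S3→S2)
  step 4: S2  (read d: S2→S2)   ← first repeat (S2 seen earlier)
  step 5: S0  (read c: S2→S0)
  step 6: S4  (read d: S0→S4)

The earliest repeat is at step j = 4: N is in S2, which it already visited at step i = 3.
The DFA has 6 states, so the proof of the pumping lemma guarantees a repeated state among the first 6+1 visited; the segment between the two visits is the pumpable y.

S2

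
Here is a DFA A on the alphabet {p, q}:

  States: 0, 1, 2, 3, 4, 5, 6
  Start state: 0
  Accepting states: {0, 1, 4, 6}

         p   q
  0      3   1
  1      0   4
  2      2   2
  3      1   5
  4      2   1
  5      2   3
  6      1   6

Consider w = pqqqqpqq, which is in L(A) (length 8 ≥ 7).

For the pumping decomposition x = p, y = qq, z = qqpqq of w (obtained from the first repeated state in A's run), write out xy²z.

pqqqqqqpqq

xy^2z = p·qq·qq·qqpqq = pqqqqqqpqq.
Reading y = qq takes A from 3 back to 3, so after x·y·y the machine is still in 3, and z then leads to the accepting state 1. Hence pqqqqqqpqq ∈ L(A).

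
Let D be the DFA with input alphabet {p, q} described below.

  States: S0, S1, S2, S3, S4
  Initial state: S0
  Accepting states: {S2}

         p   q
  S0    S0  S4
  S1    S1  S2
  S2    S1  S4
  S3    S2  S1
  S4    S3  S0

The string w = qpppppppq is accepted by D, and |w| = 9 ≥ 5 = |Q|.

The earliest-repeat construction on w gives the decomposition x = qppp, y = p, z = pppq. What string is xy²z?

qppppppppq

xy^2z = qppp·p·p·pppq = qppppppppq.
Reading y = p takes D from S1 back to S1, so after x·y·y the machine is still in S1, and z then leads to the accepting state S2. Hence qppppppppq ∈ L(D).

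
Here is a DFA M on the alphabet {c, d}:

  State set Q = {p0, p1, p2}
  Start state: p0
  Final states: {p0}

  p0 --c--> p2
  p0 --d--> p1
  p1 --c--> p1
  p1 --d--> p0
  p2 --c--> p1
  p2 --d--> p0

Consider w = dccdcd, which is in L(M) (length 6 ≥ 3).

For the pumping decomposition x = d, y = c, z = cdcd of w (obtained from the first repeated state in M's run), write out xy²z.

dcccdcd

xy^2z = d·c·c·cdcd = dcccdcd.
Reading y = c takes M from p1 back to p1, so after x·y·y the machine is still in p1, and z then leads to the accepting state p0. Hence dcccdcd ∈ L(M).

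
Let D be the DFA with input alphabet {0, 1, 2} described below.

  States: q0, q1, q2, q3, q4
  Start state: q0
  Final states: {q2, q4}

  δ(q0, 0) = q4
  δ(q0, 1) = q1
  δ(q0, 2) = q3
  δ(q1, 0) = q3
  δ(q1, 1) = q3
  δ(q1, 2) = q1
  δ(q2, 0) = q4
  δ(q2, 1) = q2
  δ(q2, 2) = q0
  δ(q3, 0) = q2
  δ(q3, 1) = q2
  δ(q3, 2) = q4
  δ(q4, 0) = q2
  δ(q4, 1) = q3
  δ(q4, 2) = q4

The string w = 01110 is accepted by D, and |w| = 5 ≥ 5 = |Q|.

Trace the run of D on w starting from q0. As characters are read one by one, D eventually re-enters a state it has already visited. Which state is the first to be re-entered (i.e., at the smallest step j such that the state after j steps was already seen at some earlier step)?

Run of D on w = 0 1 1 1 0:
  step 0: q0  (start)
  step 1: q4  (read 0: q0→q4)
  step 2: q3  (read 1: q4→q3)
  step 3: q2  (read 1: q3→q2)
  step 4: q2  (read 1: q2→q2)   ← first repeat (q2 seen earlier)
  step 5: q4  (read 0: q2→q4)

The earliest repeat is at step j = 4: D is in q2, which it already visited at step i = 3.
Pumping length from the standard proof: p = 5 (the number of states). The repeated state found above gives |xy| = j ≤ 5 and |y| = j − i ≥ 1.

q2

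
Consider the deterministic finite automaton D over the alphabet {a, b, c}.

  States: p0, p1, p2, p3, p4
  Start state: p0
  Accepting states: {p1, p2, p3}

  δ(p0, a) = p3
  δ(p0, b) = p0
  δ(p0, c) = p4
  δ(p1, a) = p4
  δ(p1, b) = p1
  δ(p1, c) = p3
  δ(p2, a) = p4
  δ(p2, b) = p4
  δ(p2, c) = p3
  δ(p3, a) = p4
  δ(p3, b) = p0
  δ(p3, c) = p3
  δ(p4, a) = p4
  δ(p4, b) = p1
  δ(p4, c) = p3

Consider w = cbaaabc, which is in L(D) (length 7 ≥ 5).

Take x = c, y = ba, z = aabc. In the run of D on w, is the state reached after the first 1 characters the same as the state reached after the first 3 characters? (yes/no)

yes

Run of D on the first 3 characters of w = c b a:
  step 0: p0  (start)
  step 1: p4  (read c: p0→p4)
  step 2: p1  (read b: p4→p1)
  step 3: p4  (read a: p1→p4)

After x (step 1): p4. After xy (step 3): p4.
They match, so y = ba drives D around a cycle from p4 back to itself; pumping y any number of times keeps D in p4 before reading z, and xyⁱz ∈ L(D) for every i ≥ 0.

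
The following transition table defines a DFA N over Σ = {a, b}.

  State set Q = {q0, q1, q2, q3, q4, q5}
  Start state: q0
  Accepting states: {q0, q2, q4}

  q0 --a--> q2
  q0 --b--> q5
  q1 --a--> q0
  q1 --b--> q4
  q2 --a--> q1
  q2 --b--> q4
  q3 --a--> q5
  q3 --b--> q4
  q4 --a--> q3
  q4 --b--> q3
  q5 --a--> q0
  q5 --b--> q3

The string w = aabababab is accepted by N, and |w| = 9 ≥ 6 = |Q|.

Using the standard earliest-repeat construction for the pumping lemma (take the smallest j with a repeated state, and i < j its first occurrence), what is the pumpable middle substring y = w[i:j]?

ab

Run of N on w = a a b a b a b a b:
  step 0: q0  (start)
  step 1: q2  (read a: q0→q2)
  step 2: q1  (read a: q2→q1)
  step 3: q4  (read b: q1→q4)
  step 4: q3  (read a: q4→q3)
  step 5: q4  (read b: q3→q4)   ← first repeat (q4 seen earlier)
  step 6: q3  (read a: q4→q3)
  step 7: q4  (read b: q3→q4)
  step 8: q3  (read a: q4→q3)
  step 9: q4  (read b: q3→q4)

So i = 3, j = 5, giving x = w[0:3] = aab, y = w[3:5] = ab, z = w[5:9] = abab.
Check: |xy| = 5 ≤ 6 and |y| = 2 ≥ 1. Reading y takes N from q4 back to q4, so every xyⁱz is accepted.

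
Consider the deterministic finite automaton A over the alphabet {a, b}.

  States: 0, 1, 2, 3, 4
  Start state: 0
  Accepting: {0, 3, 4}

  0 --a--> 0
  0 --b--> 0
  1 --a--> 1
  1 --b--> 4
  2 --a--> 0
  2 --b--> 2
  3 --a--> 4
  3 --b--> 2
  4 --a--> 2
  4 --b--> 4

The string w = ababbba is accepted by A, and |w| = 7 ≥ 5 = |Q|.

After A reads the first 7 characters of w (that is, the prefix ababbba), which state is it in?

0

Run of A on the first 7 characters of w = a b a b b b a:
  step 0: 0  (start)
  step 1: 0  (read a: 0→0)
  step 2: 0  (read b: 0→0)
  step 3: 0  (read a: 0→0)
  step 4: 0  (read b: 0→0)
  step 5: 0  (read b: 0→0)
  step 6: 0  (read b: 0→0)
  step 7: 0  (read a: 0→0)

After reading 7 characters, A is in state 0.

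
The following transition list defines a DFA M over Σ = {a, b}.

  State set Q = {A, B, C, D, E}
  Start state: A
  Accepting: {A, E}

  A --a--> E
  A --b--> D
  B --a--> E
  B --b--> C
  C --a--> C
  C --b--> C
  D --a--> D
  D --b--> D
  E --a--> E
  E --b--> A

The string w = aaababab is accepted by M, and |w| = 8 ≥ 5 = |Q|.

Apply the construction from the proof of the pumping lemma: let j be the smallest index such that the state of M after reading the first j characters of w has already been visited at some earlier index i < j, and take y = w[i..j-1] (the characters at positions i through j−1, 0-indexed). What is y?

State sequence: A -a-> E -a-> E -a-> E -b-> A -a-> E -b-> A -a-> E -b-> A
First repeat at step 2: E was already visited.

So i = 1, j = 2, giving x = w[0:1] = a, y = w[1:2] = a, z = w[2:8] = ababab.
Check: |xy| = 2 ≤ 5 and |y| = 1 ≥ 1. Reading y takes M from E back to E, so every xyⁱz is accepted.
With |Q| = 5, pigeonhole forces a state repeat no later than step 5; the substring read between the first and second visits to that state can be pumped.

a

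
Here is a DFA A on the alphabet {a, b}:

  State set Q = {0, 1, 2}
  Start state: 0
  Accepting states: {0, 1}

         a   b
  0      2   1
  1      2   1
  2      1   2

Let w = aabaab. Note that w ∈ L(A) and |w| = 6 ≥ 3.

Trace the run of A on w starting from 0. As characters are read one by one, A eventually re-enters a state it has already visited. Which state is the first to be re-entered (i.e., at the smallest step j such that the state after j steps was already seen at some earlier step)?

1

State sequence: 0 -a-> 2 -a-> 1 -b-> 1 -a-> 2 -a-> 1 -b-> 1
First repeat at step 3: 1 was already visited.

The earliest repeat is at step j = 3: A is in 1, which it already visited at step i = 2.
With |Q| = 3, pigeonhole forces a state repeat no later than step 3; the substring read between the first and second visits to that state can be pumped.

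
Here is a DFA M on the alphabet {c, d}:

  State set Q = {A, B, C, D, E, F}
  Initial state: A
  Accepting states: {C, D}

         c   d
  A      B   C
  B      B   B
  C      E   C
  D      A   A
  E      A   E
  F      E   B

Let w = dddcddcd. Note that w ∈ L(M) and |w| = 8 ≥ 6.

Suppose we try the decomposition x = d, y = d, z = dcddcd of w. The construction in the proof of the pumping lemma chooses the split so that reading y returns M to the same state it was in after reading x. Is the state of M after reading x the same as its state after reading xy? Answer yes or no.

Run of M on the first 2 characters of w = d d:
  step 0: A  (start)
  step 1: C  (read d: A→C)
  step 2: C  (read d: C→C)

After x (step 1): C. After xy (step 2): C.
They match, so y = d drives M around a cycle from C back to itself; pumping y any number of times keeps M in C before reading z, and xyⁱz ∈ L(M) for every i ≥ 0.

yes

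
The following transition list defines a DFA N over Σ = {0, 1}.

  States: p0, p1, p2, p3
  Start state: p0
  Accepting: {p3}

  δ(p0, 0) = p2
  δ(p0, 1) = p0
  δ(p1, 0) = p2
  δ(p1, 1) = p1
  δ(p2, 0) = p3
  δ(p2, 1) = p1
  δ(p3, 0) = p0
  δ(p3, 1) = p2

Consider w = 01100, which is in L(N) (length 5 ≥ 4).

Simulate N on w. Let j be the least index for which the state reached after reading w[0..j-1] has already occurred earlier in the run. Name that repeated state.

p1

State sequence: p0 -0-> p2 -1-> p1 -1-> p1 -0-> p2 -0-> p3
First repeat at step 3: p1 was already visited.

The earliest repeat is at step j = 3: N is in p1, which it already visited at step i = 2.
The DFA has 4 states, so the proof of the pumping lemma guarantees a repeated state among the first 4+1 visited; the segment between the two visits is the pumpable y.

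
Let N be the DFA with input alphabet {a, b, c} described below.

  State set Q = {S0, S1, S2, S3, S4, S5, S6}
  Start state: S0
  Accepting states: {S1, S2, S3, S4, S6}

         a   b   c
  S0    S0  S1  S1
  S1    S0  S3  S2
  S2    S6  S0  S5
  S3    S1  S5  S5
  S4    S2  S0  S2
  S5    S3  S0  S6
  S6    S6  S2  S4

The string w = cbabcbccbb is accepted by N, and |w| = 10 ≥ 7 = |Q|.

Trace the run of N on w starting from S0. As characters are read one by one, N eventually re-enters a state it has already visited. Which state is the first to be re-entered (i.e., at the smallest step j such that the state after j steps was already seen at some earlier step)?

S1

State sequence: S0 -c-> S1 -b-> S3 -a-> S1 -b-> S3 -c-> S5 -b-> S0 -c-> S1 -c-> S2 -b-> S0 -b-> S1
First repeat at step 3: S1 was already visited.

The earliest repeat is at step j = 3: N is in S1, which it already visited at step i = 1.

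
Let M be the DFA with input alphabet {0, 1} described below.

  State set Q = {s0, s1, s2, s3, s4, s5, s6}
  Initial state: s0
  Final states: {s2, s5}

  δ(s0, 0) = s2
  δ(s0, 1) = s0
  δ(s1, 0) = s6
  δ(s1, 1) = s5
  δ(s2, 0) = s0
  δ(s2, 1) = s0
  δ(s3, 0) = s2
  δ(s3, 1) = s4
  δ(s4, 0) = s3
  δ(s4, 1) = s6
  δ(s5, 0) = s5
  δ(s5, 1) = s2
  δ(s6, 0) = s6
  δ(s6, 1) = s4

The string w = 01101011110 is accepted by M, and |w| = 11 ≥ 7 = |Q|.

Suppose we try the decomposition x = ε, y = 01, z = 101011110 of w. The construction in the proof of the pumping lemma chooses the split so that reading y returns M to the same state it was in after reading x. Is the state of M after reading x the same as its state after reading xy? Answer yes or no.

Run of M on the first 2 characters of w = 0 1:
  step 0: s0  (start)
  step 1: s2  (read 0: s0→s2)
  step 2: s0  (read 1: s2→s0)

After x (step 0): s0. After xy (step 2): s0.
They match, so y = 01 drives M around a cycle from s0 back to itself; pumping y any number of times keeps M in s0 before reading z, and xyⁱz ∈ L(M) for every i ≥ 0.

yes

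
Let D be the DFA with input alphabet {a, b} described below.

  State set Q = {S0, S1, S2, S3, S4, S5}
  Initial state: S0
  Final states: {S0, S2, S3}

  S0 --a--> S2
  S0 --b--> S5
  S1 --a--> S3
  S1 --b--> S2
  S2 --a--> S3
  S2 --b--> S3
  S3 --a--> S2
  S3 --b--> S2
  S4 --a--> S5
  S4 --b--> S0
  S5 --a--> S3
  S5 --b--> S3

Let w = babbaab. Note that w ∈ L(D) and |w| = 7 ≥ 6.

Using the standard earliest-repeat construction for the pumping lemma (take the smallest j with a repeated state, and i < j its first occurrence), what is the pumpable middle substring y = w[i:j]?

Run of D on w = b a b b a a b:
  step 0: S0  (start)
  step 1: S5  (read b: S0→S5)
  step 2: S3  (read a: S5→S3)
  step 3: S2  (read b: S3→S2)
  step 4: S3  (read b: S2→S3)   ← first repeat (S3 seen earlier)
  step 5: S2  (read a: S3→S2)
  step 6: S3  (read a: S2→S3)
  step 7: S2  (read b: S3→S2)

So i = 2, j = 4, giving x = w[0:2] = ba, y = w[2:4] = bb, z = w[4:7] = aab.
Check: |xy| = 4 ≤ 6 and |y| = 2 ≥ 1. Reading y takes D from S3 back to S3, so every xyⁱz is accepted.

bb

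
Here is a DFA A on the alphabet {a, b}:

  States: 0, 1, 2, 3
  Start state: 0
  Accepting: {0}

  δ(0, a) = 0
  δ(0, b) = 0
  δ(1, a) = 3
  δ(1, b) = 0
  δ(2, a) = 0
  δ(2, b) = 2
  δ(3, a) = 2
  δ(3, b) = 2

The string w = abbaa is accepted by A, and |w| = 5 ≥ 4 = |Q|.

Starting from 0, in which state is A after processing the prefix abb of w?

Run of A on the first 3 characters of w = a b b:
  step 0: 0  (start)
  step 1: 0  (read a: 0→0)
  step 2: 0  (read b: 0→0)
  step 3: 0  (read b: 0→0)

After reading 3 characters, A is in state 0.

0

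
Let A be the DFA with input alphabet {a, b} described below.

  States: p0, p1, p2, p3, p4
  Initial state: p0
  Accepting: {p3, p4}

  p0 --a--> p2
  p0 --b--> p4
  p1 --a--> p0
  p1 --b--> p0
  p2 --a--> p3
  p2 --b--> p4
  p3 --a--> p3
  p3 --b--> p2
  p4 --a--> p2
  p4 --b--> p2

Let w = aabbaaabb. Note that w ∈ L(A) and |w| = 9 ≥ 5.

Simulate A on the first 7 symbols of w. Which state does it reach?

Run of A on the first 7 characters of w = a a b b a a a:
  step 0: p0  (start)
  step 1: p2  (read a: p0→p2)
  step 2: p3  (read a: p2→p3)
  step 3: p2  (read b: p3→p2)
  step 4: p4  (read b: p2→p4)
  step 5: p2  (read a: p4→p2)
  step 6: p3  (read a: p2→p3)
  step 7: p3  (read a: p3→p3)

After reading 7 characters, A is in state p3.
(This kind of state-tracing is the core of the pumping-lemma construction: with 5 states, pigeonhole forces a repeat within the first 5 steps.)

p3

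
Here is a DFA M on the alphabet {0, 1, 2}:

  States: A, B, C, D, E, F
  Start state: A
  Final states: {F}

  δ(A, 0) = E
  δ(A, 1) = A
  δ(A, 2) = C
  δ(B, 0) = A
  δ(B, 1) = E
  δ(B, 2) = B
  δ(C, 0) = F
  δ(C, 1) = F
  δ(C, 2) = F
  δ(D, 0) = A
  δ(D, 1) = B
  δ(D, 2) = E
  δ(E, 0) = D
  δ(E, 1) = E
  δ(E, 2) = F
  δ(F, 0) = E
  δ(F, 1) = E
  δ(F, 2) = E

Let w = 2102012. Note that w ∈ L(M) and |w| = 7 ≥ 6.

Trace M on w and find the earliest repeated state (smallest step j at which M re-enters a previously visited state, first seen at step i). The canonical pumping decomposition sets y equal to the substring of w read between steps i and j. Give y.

Run of M on w = 2 1 0 2 0 1 2:
  step 0: A  (start)
  step 1: C  (read 2: A→C)
  step 2: F  (read 1: C→F)
  step 3: E  (read 0: F→E)
  step 4: F  (read 2: E→F)   ← first repeat (F seen earlier)
  step 5: E  (read 0: F→E)
  step 6: E  (read 1: E→E)
  step 7: F  (read 2: E→F)

So i = 2, j = 4, giving x = w[0:2] = 21, y = w[2:4] = 02, z = w[4:7] = 012.
Check: |xy| = 4 ≤ 6 and |y| = 2 ≥ 1. Reading y takes M from F back to F, so every xyⁱz is accepted.
Since M has 6 states, any run of length ≥ 6 visits 6+1 states, so by pigeonhole some state repeats within the first 6 steps — that repeat gives the pumpable loop.

02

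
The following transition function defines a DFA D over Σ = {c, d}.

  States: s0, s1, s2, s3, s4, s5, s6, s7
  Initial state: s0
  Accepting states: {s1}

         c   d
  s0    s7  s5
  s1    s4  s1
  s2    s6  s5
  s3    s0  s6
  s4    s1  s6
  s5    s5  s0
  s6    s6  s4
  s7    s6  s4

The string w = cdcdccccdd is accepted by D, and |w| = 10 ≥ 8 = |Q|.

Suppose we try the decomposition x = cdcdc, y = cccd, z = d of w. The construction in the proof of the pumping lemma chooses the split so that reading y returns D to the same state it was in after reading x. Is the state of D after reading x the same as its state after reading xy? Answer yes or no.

no

State sequence: s0 -c-> s7 -d-> s4 -c-> s1 -d-> s1 -c-> s4 -c-> s1 -c-> s4 -c-> s1 -d-> s1

After x (step 5): s4. After xy (step 9): s1.
They differ (s4 ≠ s1), so y is not a cycle from the state after x; this split is not the one the pumping-lemma construction produces, and pumping y need not keep the string in L(D).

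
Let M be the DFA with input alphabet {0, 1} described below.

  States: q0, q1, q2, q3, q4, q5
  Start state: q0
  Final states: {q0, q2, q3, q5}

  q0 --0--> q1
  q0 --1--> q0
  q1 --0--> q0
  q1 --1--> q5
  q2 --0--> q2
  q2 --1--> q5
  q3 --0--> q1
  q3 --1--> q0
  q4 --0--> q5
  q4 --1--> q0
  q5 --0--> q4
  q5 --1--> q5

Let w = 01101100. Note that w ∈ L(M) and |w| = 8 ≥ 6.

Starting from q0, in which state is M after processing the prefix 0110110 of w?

Run of M on the first 7 characters of w = 0 1 1 0 1 1 0:
  step 0: q0  (start)
  step 1: q1  (read 0: q0→q1)
  step 2: q5  (read 1: q1→q5)
  step 3: q5  (read 1: q5→q5)
  step 4: q4  (read 0: q5→q4)
  step 5: q0  (read 1: q4→q0)
  step 6: q0  (read 1: q0→q0)
  step 7: q1  (read 0: q0→q1)

After reading 7 characters, M is in state q1.
(This kind of state-tracing is the core of the pumping-lemma construction: with 6 states, pigeonhole forces a repeat within the first 6 steps.)

q1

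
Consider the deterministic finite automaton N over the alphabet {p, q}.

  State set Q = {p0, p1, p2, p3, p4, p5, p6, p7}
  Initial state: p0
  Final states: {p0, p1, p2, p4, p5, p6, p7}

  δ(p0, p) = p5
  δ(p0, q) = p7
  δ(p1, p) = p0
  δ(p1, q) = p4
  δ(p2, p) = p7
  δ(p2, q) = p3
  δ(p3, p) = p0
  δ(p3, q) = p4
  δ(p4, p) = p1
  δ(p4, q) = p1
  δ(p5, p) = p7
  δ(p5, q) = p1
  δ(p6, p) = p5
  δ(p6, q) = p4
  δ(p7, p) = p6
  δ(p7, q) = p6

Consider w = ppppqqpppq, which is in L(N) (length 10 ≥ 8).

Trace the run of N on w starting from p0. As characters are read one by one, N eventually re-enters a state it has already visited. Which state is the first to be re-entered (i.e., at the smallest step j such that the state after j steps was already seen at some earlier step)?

p5

State sequence: p0 -p-> p5 -p-> p7 -p-> p6 -p-> p5 -q-> p1 -q-> p4 -p-> p1 -p-> p0 -p-> p5 -q-> p1
First repeat at step 4: p5 was already visited.

The earliest repeat is at step j = 4: N is in p5, which it already visited at step i = 1.
The DFA has 8 states, so the proof of the pumping lemma guarantees a repeated state among the first 8+1 visited; the segment between the two visits is the pumpable y.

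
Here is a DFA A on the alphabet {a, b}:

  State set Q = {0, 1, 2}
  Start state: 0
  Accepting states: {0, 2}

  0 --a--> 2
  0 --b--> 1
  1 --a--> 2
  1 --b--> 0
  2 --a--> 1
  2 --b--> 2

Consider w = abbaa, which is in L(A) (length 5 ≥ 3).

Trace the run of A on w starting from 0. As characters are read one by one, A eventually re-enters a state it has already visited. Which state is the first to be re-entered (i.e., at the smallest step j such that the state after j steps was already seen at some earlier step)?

State sequence: 0 -a-> 2 -b-> 2 -b-> 2 -a-> 1 -a-> 2
First repeat at step 2: 2 was already visited.

The earliest repeat is at step j = 2: A is in 2, which it already visited at step i = 1.
Pumping length from the standard proof: p = 3 (the number of states). The repeated state found above gives |xy| = j ≤ 3 and |y| = j − i ≥ 1.

2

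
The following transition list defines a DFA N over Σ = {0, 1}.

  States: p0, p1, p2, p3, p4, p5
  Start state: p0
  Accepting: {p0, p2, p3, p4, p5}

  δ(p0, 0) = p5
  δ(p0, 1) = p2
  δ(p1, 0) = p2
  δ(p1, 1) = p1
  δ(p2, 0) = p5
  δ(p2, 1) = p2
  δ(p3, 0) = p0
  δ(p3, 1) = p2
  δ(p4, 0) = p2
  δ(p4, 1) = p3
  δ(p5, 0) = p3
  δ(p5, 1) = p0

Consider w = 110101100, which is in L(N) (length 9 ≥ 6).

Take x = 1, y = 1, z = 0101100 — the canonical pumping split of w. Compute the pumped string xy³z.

xy^3z = 1·1·1·1·0101100 = 11110101100.
Reading y = 1 takes N from p2 back to p2, so after x·y·y·y the machine is still in p2, and z then leads to the accepting state p3. Hence 11110101100 ∈ L(N).

11110101100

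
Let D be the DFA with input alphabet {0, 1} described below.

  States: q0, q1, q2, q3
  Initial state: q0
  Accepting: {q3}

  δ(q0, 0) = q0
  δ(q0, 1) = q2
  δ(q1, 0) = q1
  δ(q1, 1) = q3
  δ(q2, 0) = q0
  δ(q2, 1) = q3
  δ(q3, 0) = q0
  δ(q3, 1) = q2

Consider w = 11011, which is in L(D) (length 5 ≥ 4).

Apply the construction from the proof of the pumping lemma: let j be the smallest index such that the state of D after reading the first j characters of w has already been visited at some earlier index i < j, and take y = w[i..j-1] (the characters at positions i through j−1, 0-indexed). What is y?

110

State sequence: q0 -1-> q2 -1-> q3 -0-> q0 -1-> q2 -1-> q3
First repeat at step 3: q0 was already visited.

So i = 0, j = 3, giving x = w[0:0] = ε, y = w[0:3] = 110, z = w[3:5] = 11.
Check: |xy| = 3 ≤ 4 and |y| = 3 ≥ 1. Reading y takes D from q0 back to q0, so every xyⁱz is accepted.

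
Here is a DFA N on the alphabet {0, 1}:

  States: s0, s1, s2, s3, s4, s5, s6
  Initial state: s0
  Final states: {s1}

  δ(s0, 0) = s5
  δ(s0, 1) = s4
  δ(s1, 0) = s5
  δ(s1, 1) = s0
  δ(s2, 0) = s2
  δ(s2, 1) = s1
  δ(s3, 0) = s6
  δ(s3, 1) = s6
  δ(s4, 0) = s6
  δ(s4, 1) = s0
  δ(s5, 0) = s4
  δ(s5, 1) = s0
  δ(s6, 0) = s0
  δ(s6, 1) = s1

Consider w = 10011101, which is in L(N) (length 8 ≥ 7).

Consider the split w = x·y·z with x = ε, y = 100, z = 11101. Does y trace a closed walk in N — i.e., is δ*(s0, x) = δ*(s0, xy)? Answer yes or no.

yes

Run of N on the first 3 characters of w = 1 0 0:
  step 0: s0  (start)
  step 1: s4  (read 1: s0→s4)
  step 2: s6  (read 0: s4→s6)
  step 3: s0  (read 0: s6→s0)

After x (step 0): s0. After xy (step 3): s0.
They match, so y = 100 drives N around a cycle from s0 back to itself; pumping y any number of times keeps N in s0 before reading z, and xyⁱz ∈ L(N) for every i ≥ 0.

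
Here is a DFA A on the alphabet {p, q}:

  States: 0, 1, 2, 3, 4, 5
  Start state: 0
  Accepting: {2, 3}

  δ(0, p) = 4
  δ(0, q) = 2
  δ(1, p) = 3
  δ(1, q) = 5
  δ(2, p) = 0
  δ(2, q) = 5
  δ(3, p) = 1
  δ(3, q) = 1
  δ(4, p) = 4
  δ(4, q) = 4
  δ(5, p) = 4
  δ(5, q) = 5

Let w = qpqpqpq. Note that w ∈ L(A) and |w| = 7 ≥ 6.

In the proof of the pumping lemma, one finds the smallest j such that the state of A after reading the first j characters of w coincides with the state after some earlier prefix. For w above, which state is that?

0

State sequence: 0 -q-> 2 -p-> 0 -q-> 2 -p-> 0 -q-> 2 -p-> 0 -q-> 2
First repeat at step 2: 0 was already visited.

The earliest repeat is at step j = 2: A is in 0, which it already visited at step i = 0.
Since A has 6 states, any run of length ≥ 6 visits 6+1 states, so by pigeonhole some state repeats within the first 6 steps — that repeat gives the pumpable loop.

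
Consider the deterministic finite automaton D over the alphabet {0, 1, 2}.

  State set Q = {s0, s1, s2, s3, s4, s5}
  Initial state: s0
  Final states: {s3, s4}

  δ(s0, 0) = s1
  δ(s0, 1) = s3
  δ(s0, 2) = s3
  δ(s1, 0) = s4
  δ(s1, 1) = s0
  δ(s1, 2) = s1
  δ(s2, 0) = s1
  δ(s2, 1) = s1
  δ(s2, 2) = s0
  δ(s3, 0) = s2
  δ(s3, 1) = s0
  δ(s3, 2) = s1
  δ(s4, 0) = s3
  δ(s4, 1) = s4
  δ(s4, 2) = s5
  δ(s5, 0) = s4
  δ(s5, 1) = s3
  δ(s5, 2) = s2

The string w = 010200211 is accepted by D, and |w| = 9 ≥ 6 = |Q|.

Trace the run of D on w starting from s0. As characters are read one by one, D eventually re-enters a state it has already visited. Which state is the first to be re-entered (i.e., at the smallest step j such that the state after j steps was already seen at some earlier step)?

State sequence: s0 -0-> s1 -1-> s0 -0-> s1 -2-> s1 -0-> s4 -0-> s3 -2-> s1 -1-> s0 -1-> s3
First repeat at step 2: s0 was already visited.

The earliest repeat is at step j = 2: D is in s0, which it already visited at step i = 0.
The DFA has 6 states, so the proof of the pumping lemma guarantees a repeated state among the first 6+1 visited; the segment between the two visits is the pumpable y.

s0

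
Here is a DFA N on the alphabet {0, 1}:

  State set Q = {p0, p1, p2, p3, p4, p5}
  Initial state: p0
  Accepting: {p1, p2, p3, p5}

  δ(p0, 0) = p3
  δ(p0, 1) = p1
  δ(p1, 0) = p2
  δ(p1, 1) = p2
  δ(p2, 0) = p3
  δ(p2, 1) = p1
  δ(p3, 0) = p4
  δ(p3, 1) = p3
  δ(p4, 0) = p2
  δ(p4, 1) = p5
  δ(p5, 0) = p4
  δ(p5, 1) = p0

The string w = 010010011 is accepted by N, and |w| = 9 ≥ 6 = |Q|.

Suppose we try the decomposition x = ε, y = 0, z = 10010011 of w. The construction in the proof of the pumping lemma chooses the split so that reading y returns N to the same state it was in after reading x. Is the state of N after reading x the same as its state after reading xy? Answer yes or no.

no

State sequence: p0 -0-> p3

After x (step 0): p0. After xy (step 1): p3.
They differ (p0 ≠ p3), so y is not a cycle from the state after x; this split is not the one the pumping-lemma construction produces, and pumping y need not keep the string in L(N).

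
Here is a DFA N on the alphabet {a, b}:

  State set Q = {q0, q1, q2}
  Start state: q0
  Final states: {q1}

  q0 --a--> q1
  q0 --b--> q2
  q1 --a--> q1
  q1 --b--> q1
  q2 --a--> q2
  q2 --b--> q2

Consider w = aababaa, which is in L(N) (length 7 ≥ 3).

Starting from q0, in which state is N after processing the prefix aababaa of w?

q1

State sequence: q0 -a-> q1 -a-> q1 -b-> q1 -a-> q1 -b-> q1 -a-> q1 -a-> q1

After reading 7 characters, N is in state q1.
(This kind of state-tracing is the core of the pumping-lemma construction: with 3 states, pigeonhole forces a repeat within the first 3 steps.)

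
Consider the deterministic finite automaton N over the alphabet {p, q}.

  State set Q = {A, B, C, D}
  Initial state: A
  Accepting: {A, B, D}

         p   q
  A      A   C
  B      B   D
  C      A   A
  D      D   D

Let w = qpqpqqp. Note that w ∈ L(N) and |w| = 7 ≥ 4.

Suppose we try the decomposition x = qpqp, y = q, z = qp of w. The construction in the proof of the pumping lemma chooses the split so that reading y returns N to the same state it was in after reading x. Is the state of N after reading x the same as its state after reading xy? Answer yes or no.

no

State sequence: A -q-> C -p-> A -q-> C -p-> A -q-> C

After x (step 4): A. After xy (step 5): C.
They differ (A ≠ C), so y is not a cycle from the state after x; this split is not the one the pumping-lemma construction produces, and pumping y need not keep the string in L(N).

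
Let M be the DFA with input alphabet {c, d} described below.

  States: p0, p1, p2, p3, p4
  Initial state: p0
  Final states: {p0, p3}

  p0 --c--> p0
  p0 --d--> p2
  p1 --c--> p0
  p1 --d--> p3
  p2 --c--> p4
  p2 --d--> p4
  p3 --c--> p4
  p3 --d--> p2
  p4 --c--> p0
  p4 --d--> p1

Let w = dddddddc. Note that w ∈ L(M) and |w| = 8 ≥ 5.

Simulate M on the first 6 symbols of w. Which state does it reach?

State sequence: p0 -d-> p2 -d-> p4 -d-> p1 -d-> p3 -d-> p2 -d-> p4

After reading 6 characters, M is in state p4.
(This kind of state-tracing is the core of the pumping-lemma construction: with 5 states, pigeonhole forces a repeat within the first 5 steps.)

p4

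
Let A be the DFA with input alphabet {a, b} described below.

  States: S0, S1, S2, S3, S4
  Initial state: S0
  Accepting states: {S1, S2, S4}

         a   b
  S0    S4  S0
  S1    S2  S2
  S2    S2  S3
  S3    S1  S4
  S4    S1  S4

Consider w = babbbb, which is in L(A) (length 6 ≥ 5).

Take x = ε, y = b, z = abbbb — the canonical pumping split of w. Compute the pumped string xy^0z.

abbbb

xy⁰z = xz = ε·abbbb = abbbb.
Reading y = b takes A from S0 back to S0, so after x the machine is still in S0, and z then leads to the accepting state S4. Hence abbbb ∈ L(A).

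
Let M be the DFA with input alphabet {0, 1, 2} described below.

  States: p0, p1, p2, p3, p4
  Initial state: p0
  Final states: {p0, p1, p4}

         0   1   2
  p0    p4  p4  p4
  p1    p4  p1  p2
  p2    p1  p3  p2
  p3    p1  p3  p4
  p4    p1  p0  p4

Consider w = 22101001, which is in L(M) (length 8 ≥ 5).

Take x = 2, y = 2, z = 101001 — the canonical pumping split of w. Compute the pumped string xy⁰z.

2101001

xy⁰z = xz = 2·101001 = 2101001.
Reading y = 2 takes M from p4 back to p4, so after x the machine is still in p4, and z then leads to the accepting state p1. Hence 2101001 ∈ L(M).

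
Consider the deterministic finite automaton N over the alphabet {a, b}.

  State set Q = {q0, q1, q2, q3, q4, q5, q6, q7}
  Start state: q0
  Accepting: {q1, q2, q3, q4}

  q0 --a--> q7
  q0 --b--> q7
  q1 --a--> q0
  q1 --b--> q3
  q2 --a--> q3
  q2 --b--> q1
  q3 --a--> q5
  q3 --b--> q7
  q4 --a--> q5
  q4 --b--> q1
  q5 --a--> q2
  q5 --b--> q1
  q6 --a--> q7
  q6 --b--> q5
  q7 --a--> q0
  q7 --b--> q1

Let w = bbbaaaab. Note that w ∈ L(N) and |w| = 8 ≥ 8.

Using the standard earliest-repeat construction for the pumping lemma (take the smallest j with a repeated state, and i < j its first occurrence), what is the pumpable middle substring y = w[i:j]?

State sequence: q0 -b-> q7 -b-> q1 -b-> q3 -a-> q5 -a-> q2 -a-> q3 -a-> q5 -b-> q1
First repeat at step 6: q3 was already visited.

So i = 3, j = 6, giving x = w[0:3] = bbb, y = w[3:6] = aaa, z = w[6:8] = ab.
Check: |xy| = 6 ≤ 8 and |y| = 3 ≥ 1. Reading y takes N from q3 back to q3, so every xyⁱz is accepted.

aaa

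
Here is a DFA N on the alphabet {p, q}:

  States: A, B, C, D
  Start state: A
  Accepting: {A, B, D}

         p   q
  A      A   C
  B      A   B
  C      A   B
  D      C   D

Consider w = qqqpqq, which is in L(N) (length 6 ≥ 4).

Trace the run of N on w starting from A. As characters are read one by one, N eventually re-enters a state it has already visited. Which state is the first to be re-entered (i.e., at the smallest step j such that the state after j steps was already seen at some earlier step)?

Run of N on w = q q q p q q:
  step 0: A  (start)
  step 1: C  (read q: A→C)
  step 2: B  (read q: C→B)
  step 3: B  (read q: B→B)   ← first repeat (B seen earlier)
  step 4: A  (read p: B→A)
  step 5: C  (read q: A→C)
  step 6: B  (read q: C→B)

The earliest repeat is at step j = 3: N is in B, which it already visited at step i = 2.
With |Q| = 4, pigeonhole forces a state repeat no later than step 4; the substring read between the first and second visits to that state can be pumped.

B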